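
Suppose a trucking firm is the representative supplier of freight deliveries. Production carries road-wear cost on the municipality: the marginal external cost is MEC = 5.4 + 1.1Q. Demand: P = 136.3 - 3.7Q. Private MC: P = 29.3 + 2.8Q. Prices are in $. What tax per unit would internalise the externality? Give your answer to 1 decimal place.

tax = $20.1 per unit

Social marginal cost = private MC + MEC = 34.7 + 3.9Q.
Set SMC = demand: 34.7 + 3.9Q = 136.3 - 3.7Q → Q* = 13.3684.
The Pigouvian tax equals MEC at Q*: 5.4 + 1.1×13.3684 = 20.1052.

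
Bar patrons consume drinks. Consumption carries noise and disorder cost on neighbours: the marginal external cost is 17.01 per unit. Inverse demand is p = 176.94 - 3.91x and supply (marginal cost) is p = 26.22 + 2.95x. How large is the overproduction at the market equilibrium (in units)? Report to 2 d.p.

Market equilibrium (private): 26.22 + 2.95x = 176.94 - 3.91x → x_m = 21.9708.
Social marginal benefit = demand − MEC = 159.93 - 3.91x.
Set SMB = MC: 159.93 - 3.91x = 26.22 + 2.95x → x* = 19.4913.
Gap = |21.9708 − 19.4913| = 2.4795.

2.48 units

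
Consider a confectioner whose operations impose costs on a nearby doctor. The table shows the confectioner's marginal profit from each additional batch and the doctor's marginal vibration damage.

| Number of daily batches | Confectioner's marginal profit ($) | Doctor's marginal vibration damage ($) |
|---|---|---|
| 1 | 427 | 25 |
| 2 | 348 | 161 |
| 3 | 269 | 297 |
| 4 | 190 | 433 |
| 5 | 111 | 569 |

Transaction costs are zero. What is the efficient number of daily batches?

Bargaining reaches the level where marginal profit last exceeds marginal vibration damage.
That holds through level 2 (348 ≥ 161) but not at 3 (269 < 297).

2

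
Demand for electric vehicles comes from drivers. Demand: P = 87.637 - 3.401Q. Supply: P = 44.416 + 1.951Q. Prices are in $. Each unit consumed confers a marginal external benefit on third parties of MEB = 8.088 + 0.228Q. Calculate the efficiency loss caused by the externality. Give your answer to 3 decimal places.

DWL = $9.620

Market equilibrium (private): 44.416 + 1.951Q = 87.637 - 3.401Q → Q_m = 8.0757.
Social marginal benefit = demand + MEB = 95.725 - 3.173Q.
Set SMB = MC: 95.725 - 3.173Q = 44.416 + 1.951Q → Q* = 10.0135.
Between Q* and Q_m the wedge SMB − MC runs linearly from 0 to MEB(Q_m), so the loss is a triangle.
DWL = ½ × 1.9378 × 9.9293 = 9.6205.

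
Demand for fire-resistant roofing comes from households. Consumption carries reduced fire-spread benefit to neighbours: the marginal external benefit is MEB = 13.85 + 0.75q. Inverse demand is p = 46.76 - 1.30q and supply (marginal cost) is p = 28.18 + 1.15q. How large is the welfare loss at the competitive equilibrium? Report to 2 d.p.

Market equilibrium (private): 28.18 + 1.15q = 46.76 - 1.30q → q_m = 7.5837.
Social marginal benefit = demand + MEB = 60.61 - 0.55q.
Set SMB = MC: 60.61 - 0.55q = 28.18 + 1.15q → q* = 19.0765.
The loss is the area between SMB and MC from q* to q_m; with linear curves that's a triangle of height MEB(q_m).
DWL = ½ × 11.4928 × 19.5378 = 112.2720.

DWL = 112.27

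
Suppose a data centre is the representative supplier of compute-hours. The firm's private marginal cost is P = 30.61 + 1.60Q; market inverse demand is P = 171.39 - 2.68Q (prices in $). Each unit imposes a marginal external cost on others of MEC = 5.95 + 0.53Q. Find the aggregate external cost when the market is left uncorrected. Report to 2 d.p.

Market equilibrium (private): 30.61 + 1.60Q = 171.39 - 2.68Q → Q_m = 32.8925.
Total external cost = ∫₀^{Q_m} (5.95 + 0.53Q) dQ = 5.95×32.8925 + ½×0.53×32.8925² = 482.4183.

$482.42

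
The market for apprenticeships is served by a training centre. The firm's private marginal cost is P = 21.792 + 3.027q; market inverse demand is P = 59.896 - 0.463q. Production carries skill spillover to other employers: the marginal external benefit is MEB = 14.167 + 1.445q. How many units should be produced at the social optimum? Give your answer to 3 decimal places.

Social marginal cost = private MC − MEB = 7.625 + 1.582q.
Set SMC = demand: 7.625 + 1.582q = 59.896 - 0.463q → q* = 25.5604.

q* = 25.560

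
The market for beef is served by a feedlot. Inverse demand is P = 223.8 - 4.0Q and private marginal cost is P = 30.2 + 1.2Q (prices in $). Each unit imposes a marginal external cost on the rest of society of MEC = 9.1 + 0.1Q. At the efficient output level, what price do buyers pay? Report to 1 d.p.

Social marginal cost = private MC + MEC = 39.3 + 1.3Q.
Set SMC = demand: 39.3 + 1.3Q = 223.8 - 4.0Q → Q* = 34.8113.
Consumer price on the demand curve at Q*: 223.8 − 4.0×34.8113 = 84.5548.

P = $84.6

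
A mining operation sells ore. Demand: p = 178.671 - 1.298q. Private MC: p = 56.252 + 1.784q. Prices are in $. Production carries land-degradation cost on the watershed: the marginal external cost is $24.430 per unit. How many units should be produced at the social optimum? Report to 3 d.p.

Social marginal cost = private MC + MEC = 80.682 + 1.784q.
Set SMC = demand: 80.682 + 1.784q = 178.671 - 1.298q → q* = 31.7940.

q* = 31.794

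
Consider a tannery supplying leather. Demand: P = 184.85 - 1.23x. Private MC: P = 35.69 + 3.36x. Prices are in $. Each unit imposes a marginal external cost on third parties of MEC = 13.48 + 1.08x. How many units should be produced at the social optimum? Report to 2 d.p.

Social marginal cost = private MC + MEC = 49.17 + 4.44x.
Set SMC = demand: 49.17 + 4.44x = 184.85 - 1.23x → x* = 23.9295.

x* = 23.93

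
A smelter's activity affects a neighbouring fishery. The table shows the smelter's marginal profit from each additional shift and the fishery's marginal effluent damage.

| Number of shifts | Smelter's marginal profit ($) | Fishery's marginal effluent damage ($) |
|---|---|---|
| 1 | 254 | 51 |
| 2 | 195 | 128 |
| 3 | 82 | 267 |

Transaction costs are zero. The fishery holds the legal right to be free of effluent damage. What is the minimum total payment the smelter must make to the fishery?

Efficient level: marginal profit ≥ marginal effluent damage through level 2, so k* = 2.
With the fishery holding the right, the smelter must at least compensate total damage at k*: 51 + 128 = 179.

$179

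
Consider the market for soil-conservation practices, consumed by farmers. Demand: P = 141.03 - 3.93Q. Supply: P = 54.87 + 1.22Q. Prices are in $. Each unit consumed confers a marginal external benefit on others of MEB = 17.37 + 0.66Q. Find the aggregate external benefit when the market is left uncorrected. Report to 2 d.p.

$382.97

Market equilibrium (private): 54.87 + 1.22Q = 141.03 - 3.93Q → Q_m = 16.7301.
Total external benefit = ∫₀^{Q_m} (17.37 + 0.66Q) dQ = 17.37×16.7301 + ½×0.66×16.7301² = 382.9676.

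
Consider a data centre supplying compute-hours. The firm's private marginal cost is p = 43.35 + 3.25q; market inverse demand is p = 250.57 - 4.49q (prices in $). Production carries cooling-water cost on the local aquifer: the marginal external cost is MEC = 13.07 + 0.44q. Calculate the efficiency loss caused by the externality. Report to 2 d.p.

DWL = $37.75

Market equilibrium (private): 43.35 + 3.25q = 250.57 - 4.49q → q_m = 26.7726.
Social marginal cost = private MC + MEC = 56.42 + 3.69q.
Set SMC = demand: 56.42 + 3.69q = 250.57 - 4.49q → q* = 23.7347.
Height of the DWL triangle at q_m is SMC(q_m) − demand(q_m) = MEC(q_m) = 24.8499.
DWL = ½ × 3.0379 × 24.8499 = 37.7458.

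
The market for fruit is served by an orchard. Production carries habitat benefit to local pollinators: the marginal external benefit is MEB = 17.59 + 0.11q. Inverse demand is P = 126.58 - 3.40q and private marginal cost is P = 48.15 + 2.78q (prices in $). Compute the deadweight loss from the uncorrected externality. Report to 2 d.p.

DWL = $29.69

Market equilibrium (private): 48.15 + 2.78q = 126.58 - 3.40q → q_m = 12.6909.
Social marginal cost = private MC − MEB = 30.56 + 2.67q.
Set SMC = demand: 30.56 + 2.67q = 126.58 - 3.40q → q* = 15.8188.
The welfare-loss triangle has base |q_m − q*| and height MEB(q_m) (the vertical gap between SMC and demand is zero at q* and MEB at q_m).
DWL = ½ × 3.1279 × 18.9860 = 29.6932.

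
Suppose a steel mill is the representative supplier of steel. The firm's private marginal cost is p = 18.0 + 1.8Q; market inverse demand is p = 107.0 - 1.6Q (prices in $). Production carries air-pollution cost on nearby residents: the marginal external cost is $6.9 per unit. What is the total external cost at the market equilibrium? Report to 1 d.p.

Market equilibrium (private): 18.0 + 1.8Q = 107.0 - 1.6Q → Q_m = 26.1765.
Total external cost = MEC × Q_m = 6.9 × 26.1765 = 180.6179.

$180.6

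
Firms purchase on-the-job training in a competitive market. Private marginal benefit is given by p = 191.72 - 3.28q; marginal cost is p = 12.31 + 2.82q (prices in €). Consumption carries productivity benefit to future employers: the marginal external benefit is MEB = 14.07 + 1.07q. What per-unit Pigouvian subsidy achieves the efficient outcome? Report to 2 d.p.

subsidy = €55.23 per unit

Social marginal benefit = demand + MEB = 205.79 - 2.21q.
Set SMB = MC: 205.79 - 2.21q = 12.31 + 2.82q → q* = 38.4652.
The Pigouvian subsidy equals MEB at q*: 14.07 + 1.07×38.4652 = 55.2278.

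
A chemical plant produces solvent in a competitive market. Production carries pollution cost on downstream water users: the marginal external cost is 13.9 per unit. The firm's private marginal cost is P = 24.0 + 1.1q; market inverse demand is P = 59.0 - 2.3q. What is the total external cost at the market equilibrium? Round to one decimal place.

Market equilibrium (private): 24.0 + 1.1q = 59.0 - 2.3q → q_m = 10.2941.
Total external cost = MEC × q_m = 13.9 × 10.2941 = 143.0880.

143.1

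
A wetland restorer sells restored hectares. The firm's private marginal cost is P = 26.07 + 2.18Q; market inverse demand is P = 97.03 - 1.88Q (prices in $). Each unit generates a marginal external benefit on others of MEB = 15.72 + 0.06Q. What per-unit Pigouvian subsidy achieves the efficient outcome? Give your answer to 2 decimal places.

subsidy = $17.02 per unit

Social marginal cost = private MC − MEB = 10.35 + 2.12Q.
Set SMC = demand: 10.35 + 2.12Q = 97.03 - 1.88Q → Q* = 21.6700.
The Pigouvian subsidy equals MEB at Q*: 15.72 + 0.06×21.6700 = 17.0202.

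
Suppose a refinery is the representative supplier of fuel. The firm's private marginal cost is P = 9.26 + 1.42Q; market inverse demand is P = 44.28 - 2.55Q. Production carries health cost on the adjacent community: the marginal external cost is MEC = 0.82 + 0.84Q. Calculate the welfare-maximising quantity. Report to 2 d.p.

Q* = 7.11

Social marginal cost = private MC + MEC = 10.08 + 2.26Q.
Set SMC = demand: 10.08 + 2.26Q = 44.28 - 2.55Q → Q* = 7.1102.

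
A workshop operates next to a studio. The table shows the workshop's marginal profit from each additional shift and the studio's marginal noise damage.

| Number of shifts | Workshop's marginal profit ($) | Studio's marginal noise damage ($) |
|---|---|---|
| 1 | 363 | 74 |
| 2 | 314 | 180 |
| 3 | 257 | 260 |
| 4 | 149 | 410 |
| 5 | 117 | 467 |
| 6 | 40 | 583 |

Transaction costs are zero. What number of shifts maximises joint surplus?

2

Bargaining reaches the level where marginal profit last exceeds marginal noise damage.
That holds through level 2 (314 ≥ 180) but not at 3 (257 < 260).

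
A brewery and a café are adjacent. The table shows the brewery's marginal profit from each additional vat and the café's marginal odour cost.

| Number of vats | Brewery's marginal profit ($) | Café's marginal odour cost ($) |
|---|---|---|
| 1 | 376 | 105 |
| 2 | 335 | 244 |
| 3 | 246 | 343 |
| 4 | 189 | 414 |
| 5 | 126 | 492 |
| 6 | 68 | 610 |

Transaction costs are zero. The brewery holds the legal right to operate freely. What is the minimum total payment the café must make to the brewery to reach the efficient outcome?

Left alone the brewery would choose level 6 (marginal profit stays positive).
Efficient level: k* = 2 (marginal profit ≥ marginal odour cost through 2).
The café must at least cover the brewery's forgone profit from cutting 6→2: 246 + 189 + 126 + 68 = 629.

$629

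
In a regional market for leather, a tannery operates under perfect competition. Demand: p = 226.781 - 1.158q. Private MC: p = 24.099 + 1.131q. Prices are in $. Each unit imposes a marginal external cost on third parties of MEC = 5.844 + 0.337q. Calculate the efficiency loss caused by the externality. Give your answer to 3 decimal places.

DWL = $242.451

Market equilibrium (private): 24.099 + 1.131q = 226.781 - 1.158q → q_m = 88.5461.
Social marginal cost = private MC + MEC = 29.943 + 1.468q.
Set SMC = demand: 29.943 + 1.468q = 226.781 - 1.158q → q* = 74.9573.
The welfare-loss triangle has base |q_m − q*| and height MEC(q_m) (the vertical gap between SMC and demand is zero at q* and MEC at q_m).
DWL = ½ × 13.5888 × 35.6840 = 242.4514.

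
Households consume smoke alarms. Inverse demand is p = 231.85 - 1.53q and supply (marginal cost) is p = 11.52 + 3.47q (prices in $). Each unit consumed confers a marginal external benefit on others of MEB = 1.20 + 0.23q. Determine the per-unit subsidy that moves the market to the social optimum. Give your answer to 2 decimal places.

Social marginal benefit = demand + MEB = 233.05 - 1.30q.
Set SMB = MC: 233.05 - 1.30q = 11.52 + 3.47q → q* = 46.4423.
The Pigouvian subsidy equals MEB at q*: 1.20 + 0.23×46.4423 = 11.8817.

subsidy = $11.88 per unit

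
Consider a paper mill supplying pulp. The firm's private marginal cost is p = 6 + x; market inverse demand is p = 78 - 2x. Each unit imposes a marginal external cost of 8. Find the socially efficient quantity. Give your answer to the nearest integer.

x* = 21

Social marginal cost = private MC + MEC = 14 + x.
Set SMC = demand: 14 + x = 78 - 2x → x* = 21.3333.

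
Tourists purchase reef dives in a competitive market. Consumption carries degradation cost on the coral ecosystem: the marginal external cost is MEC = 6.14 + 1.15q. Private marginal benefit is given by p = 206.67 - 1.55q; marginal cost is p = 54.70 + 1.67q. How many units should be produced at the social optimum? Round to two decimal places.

Social marginal benefit = demand − MEC = 200.53 - 2.70q.
Set SMB = MC: 200.53 - 2.70q = 54.70 + 1.67q → q* = 33.3707.

q* = 33.37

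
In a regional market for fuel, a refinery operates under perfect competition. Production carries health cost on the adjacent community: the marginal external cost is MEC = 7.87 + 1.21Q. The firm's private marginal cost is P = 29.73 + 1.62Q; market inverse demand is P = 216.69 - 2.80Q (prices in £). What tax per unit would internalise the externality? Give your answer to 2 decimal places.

Social marginal cost = private MC + MEC = 37.60 + 2.83Q.
Set SMC = demand: 37.60 + 2.83Q = 216.69 - 2.80Q → Q* = 31.8099.
The Pigouvian tax equals MEC at Q*: 7.87 + 1.21×31.8099 = 46.3600.

tax = £46.36 per unit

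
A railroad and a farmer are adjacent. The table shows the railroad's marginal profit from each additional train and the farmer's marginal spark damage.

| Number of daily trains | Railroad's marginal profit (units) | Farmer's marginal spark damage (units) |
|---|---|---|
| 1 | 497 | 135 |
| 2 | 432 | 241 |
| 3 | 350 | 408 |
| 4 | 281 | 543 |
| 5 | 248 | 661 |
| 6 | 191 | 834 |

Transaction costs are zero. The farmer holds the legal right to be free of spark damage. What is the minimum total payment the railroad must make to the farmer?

376

Efficient level: marginal profit ≥ marginal spark damage through level 2, so k* = 2.
With the farmer holding the right, the railroad must at least compensate total damage at k*: 135 + 241 = 376.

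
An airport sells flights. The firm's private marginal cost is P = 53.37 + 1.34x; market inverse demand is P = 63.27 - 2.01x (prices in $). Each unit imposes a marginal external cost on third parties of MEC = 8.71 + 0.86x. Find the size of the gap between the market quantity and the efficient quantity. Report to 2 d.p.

2.67 units

Market equilibrium (private): 53.37 + 1.34x = 63.27 - 2.01x → x_m = 2.9552.
Social marginal cost = private MC + MEC = 62.08 + 2.20x.
Set SMC = demand: 62.08 + 2.20x = 63.27 - 2.01x → x* = 0.2827.
Gap = |2.9552 − 0.2827| = 2.6725.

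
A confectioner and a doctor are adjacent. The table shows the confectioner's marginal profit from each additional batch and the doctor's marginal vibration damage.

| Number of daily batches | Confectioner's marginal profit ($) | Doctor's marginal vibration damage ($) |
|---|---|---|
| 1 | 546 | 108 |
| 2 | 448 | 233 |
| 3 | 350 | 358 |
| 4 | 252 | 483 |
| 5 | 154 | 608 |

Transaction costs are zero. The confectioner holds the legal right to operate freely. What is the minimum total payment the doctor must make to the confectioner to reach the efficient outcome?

Left alone the confectioner would choose level 5 (marginal profit stays positive).
Efficient level: k* = 2 (marginal profit ≥ marginal vibration damage through 2).
The doctor must at least cover the confectioner's forgone profit from cutting 5→2: 350 + 252 + 154 = 756.

$756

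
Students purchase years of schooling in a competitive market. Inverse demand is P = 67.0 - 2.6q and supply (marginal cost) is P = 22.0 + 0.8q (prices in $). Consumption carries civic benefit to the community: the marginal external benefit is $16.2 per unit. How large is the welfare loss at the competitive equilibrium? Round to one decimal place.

DWL = $38.6

Market equilibrium (private): 22.0 + 0.8q = 67.0 - 2.6q → q_m = 13.2353.
Social marginal benefit = demand + MEB = 83.2 - 2.6q.
Set SMB = MC: 83.2 - 2.6q = 22.0 + 0.8q → q* = 18.0000.
The loss is the area between SMB and MC from q* to q_m; with linear curves that's a triangle of height MEB(q_m).
DWL = ½ × 4.7647 × 16.2000 = 38.5941.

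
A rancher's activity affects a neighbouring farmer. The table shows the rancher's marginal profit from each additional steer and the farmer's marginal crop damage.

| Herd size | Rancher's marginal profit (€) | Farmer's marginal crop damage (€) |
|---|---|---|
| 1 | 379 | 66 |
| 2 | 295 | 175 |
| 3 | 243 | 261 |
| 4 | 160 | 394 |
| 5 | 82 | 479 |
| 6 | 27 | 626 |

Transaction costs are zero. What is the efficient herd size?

Bargaining reaches the level where marginal profit last exceeds marginal crop damage.
That holds through level 2 (295 ≥ 175) but not at 3 (243 < 261).

2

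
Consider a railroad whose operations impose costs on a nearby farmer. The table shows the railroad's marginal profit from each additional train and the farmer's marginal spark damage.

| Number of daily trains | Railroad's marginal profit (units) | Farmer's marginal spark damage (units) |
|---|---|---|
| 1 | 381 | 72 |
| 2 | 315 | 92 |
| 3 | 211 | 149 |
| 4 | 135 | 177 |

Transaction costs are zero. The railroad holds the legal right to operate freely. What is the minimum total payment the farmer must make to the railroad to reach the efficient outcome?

135

Left alone the railroad would choose level 4 (marginal profit stays positive).
Efficient level: k* = 3 (marginal profit ≥ marginal spark damage through 3).
The farmer must at least cover the railroad's forgone profit from cutting 4→3: 135 = 135.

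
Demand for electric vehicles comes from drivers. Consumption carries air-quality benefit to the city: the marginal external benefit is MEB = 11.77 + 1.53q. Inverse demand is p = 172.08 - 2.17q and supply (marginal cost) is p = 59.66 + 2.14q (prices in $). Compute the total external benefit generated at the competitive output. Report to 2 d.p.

$827.47

Market equilibrium (private): 59.66 + 2.14q = 172.08 - 2.17q → q_m = 26.0835.
Total external benefit = ∫₀^{q_m} (11.77 + 1.53q) dq = 11.77×26.0835 + ½×1.53×26.0835² = 827.4698.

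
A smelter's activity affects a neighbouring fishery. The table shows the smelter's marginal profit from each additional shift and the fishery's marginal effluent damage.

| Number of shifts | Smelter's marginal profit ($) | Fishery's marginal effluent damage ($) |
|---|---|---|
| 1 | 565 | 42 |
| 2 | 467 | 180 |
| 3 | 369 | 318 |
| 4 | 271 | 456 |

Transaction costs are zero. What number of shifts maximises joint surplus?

3

Bargaining reaches the level where marginal profit last exceeds marginal effluent damage.
That holds through level 3 (369 ≥ 318) but not at 4 (271 < 456).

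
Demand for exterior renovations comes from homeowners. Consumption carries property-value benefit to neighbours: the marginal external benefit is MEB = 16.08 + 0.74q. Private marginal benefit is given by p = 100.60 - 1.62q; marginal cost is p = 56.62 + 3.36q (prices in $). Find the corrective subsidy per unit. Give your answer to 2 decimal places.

Social marginal benefit = demand + MEB = 116.68 - 0.88q.
Set SMB = MC: 116.68 - 0.88q = 56.62 + 3.36q → q* = 14.1651.
The Pigouvian subsidy equals MEB at q*: 16.08 + 0.74×14.1651 = 26.5622.

subsidy = $26.56 per unit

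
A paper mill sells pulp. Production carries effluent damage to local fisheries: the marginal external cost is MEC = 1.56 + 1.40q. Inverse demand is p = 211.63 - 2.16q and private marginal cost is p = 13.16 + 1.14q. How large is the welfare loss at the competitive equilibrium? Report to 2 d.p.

DWL = 782.41

Market equilibrium (private): 13.16 + 1.14q = 211.63 - 2.16q → q_m = 60.1424.
Social marginal cost = private MC + MEC = 14.72 + 2.54q.
Set SMC = demand: 14.72 + 2.54q = 211.63 - 2.16q → q* = 41.8957.
The welfare-loss triangle has base |q_m − q*| and height MEC(q_m) (the vertical gap between SMC and demand is zero at q* and MEC at q_m).
DWL = ½ × 18.2467 × 85.7594 = 782.4130.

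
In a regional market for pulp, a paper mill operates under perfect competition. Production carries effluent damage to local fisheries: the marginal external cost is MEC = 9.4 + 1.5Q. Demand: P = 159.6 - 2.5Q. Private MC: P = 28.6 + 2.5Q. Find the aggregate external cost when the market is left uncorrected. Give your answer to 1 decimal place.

761.1

Market equilibrium (private): 28.6 + 2.5Q = 159.6 - 2.5Q → Q_m = 26.2000.
Total external cost = ∫₀^{Q_m} (9.4 + 1.5Q) dQ = 9.4×26.2000 + ½×1.5×26.2000² = 761.1100.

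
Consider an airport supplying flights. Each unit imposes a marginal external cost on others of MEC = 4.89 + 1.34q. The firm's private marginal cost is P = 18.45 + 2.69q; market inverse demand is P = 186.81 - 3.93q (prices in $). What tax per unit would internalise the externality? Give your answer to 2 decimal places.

Social marginal cost = private MC + MEC = 23.34 + 4.03q.
Set SMC = demand: 23.34 + 4.03q = 186.81 - 3.93q → q* = 20.5364.
The Pigouvian tax equals MEC at q*: 4.89 + 1.34×20.5364 = 32.4088.

tax = $32.41 per unit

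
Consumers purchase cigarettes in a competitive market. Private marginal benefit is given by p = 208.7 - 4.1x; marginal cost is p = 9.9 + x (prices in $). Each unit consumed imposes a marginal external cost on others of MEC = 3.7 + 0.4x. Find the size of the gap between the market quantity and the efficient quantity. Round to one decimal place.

Market equilibrium (private): 9.9 + x = 208.7 - 4.1x → x_m = 38.9804.
Social marginal benefit = demand − MEC = 205.0 - 4.5x.
Set SMB = MC: 205.0 - 4.5x = 9.9 + x → x* = 35.4727.
Gap = |38.9804 − 35.4727| = 3.5077.

3.5 units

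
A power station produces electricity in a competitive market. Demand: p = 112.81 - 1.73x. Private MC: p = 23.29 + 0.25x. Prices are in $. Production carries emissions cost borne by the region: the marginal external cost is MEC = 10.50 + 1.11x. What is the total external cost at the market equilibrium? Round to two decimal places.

$1609.22

Market equilibrium (private): 23.29 + 0.25x = 112.81 - 1.73x → x_m = 45.2121.
Total external cost = ∫₀^{x_m} (10.50 + 1.11x) dx = 10.50×45.2121 + ½×1.11×45.2121² = 1609.2214.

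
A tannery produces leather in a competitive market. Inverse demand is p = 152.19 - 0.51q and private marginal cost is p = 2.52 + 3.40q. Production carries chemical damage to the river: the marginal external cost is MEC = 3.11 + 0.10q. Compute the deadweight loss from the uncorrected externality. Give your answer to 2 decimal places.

DWL = 6.00

Market equilibrium (private): 2.52 + 3.40q = 152.19 - 0.51q → q_m = 38.2788.
Social marginal cost = private MC + MEC = 5.63 + 3.50q.
Set SMC = demand: 5.63 + 3.50q = 152.19 - 0.51q → q* = 36.5486.
The welfare-loss triangle has base |q_m − q*| and height MEC(q_m) (the vertical gap between SMC and demand is zero at q* and MEC at q_m).
DWL = ½ × 1.7302 × 6.9379 = 6.0020.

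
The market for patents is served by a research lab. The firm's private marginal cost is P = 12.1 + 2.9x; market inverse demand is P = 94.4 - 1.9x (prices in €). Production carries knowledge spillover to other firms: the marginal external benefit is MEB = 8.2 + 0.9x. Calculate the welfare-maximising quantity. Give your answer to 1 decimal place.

x* = 23.2

Social marginal cost = private MC − MEB = 3.9 + 2.0x.
Set SMC = demand: 3.9 + 2.0x = 94.4 - 1.9x → x* = 23.2051.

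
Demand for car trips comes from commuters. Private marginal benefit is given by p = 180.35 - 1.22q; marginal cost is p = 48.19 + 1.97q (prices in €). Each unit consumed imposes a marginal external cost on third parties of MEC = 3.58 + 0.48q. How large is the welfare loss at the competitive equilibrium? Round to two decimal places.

Market equilibrium (private): 48.19 + 1.97q = 180.35 - 1.22q → q_m = 41.4295.
Social marginal benefit = demand − MEC = 176.77 - 1.70q.
Set SMB = MC: 176.77 - 1.70q = 48.19 + 1.97q → q* = 35.0354.
The welfare-loss triangle has base |q_m − q*| and height MEC(q_m) (the vertical gap between SMB and MC is zero at q* and MEC at q_m).
DWL = ½ × 6.3941 × 23.4661 = 75.0223.

DWL = €75.02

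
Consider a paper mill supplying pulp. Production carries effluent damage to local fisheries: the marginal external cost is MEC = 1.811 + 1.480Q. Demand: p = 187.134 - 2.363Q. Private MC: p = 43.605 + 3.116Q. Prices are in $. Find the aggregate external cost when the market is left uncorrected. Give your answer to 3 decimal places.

$555.260

Market equilibrium (private): 43.605 + 3.116Q = 187.134 - 2.363Q → Q_m = 26.1962.
Total external cost = ∫₀^{Q_m} (1.811 + 1.480Q) dQ = 1.811×26.1962 + ½×1.480×26.1962² = 555.2596.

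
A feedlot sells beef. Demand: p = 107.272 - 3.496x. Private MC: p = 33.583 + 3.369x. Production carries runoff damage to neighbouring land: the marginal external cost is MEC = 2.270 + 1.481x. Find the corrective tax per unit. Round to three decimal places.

Social marginal cost = private MC + MEC = 35.853 + 4.850x.
Set SMC = demand: 35.853 + 4.850x = 107.272 - 3.496x → x* = 8.5573.
The Pigouvian tax equals MEC at x*: 2.270 + 1.481×8.5573 = 14.9434.

tax = 14.943 per unit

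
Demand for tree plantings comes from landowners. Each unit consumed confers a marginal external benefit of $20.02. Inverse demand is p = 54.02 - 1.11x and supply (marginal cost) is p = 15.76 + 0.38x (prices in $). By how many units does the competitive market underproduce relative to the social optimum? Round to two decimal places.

Market equilibrium (private): 15.76 + 0.38x = 54.02 - 1.11x → x_m = 25.6779.
Social marginal benefit = demand + MEB = 74.04 - 1.11x.
Set SMB = MC: 74.04 - 1.11x = 15.76 + 0.38x → x* = 39.1141.
Gap = |25.6779 − 39.1141| = 13.4362.

13.44 units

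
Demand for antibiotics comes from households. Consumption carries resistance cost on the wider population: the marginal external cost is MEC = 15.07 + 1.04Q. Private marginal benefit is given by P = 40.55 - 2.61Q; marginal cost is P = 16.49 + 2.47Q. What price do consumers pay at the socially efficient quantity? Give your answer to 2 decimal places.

P = 36.72

Social marginal benefit = demand − MEC = 25.48 - 3.65Q.
Set SMB = MC: 25.48 - 3.65Q = 16.49 + 2.47Q → Q* = 1.4690.
Consumer price on the demand curve at Q*: 40.55 − 2.61×1.4690 = 36.7159.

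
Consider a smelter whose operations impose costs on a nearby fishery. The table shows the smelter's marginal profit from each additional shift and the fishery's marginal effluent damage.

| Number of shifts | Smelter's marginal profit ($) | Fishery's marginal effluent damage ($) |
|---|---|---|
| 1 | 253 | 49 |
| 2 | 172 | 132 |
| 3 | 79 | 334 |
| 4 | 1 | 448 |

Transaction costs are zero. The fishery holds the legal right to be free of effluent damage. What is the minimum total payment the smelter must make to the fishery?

Efficient level: marginal profit ≥ marginal effluent damage through level 2, so k* = 2.
With the fishery holding the right, the smelter must at least compensate total damage at k*: 49 + 132 = 181.

$181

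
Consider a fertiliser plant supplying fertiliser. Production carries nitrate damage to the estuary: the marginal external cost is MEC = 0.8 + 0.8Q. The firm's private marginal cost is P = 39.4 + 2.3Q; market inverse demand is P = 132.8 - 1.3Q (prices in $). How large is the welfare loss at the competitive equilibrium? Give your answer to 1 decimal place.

Market equilibrium (private): 39.4 + 2.3Q = 132.8 - 1.3Q → Q_m = 25.9444.
Social marginal cost = private MC + MEC = 40.2 + 3.1Q.
Set SMC = demand: 40.2 + 3.1Q = 132.8 - 1.3Q → Q* = 21.0455.
The loss is the area between SMC and demand from Q* to Q_m; with linear curves that's a triangle of height MEC(Q_m).
DWL = ½ × 4.8989 × 21.5556 = 52.7994.

DWL = $52.8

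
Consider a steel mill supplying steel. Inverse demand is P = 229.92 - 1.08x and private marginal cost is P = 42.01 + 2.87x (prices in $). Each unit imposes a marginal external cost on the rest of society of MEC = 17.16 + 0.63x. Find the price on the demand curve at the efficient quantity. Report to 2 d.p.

Social marginal cost = private MC + MEC = 59.17 + 3.50x.
Set SMC = demand: 59.17 + 3.50x = 229.92 - 1.08x → x* = 37.2817.
Consumer price on the demand curve at x*: 229.92 − 1.08×37.2817 = 189.6558.

P = $189.66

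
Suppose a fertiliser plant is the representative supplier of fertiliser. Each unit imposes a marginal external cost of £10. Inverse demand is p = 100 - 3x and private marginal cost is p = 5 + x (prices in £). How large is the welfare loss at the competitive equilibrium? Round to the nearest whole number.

DWL = £13

Market equilibrium (private): 5 + x = 100 - 3x → x_m = 23.7500.
Social marginal cost = private MC + MEC = 15 + x.
Set SMC = demand: 15 + x = 100 - 3x → x* = 21.2500.
The welfare-loss triangle has base |x_m − x*| and height MEC(x_m) (the vertical gap between SMC and demand is zero at x* and MEC at x_m).
DWL = ½ × 2.5000 × 10.0000 = 12.5000.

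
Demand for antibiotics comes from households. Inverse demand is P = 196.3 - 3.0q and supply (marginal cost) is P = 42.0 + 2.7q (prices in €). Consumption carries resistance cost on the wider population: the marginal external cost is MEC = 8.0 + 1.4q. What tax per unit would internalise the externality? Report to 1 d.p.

tax = €36.8 per unit

Social marginal benefit = demand − MEC = 188.3 - 4.4q.
Set SMB = MC: 188.3 - 4.4q = 42.0 + 2.7q → q* = 20.6056.
The Pigouvian tax equals MEC at q*: 8.0 + 1.4×20.6056 = 36.8478.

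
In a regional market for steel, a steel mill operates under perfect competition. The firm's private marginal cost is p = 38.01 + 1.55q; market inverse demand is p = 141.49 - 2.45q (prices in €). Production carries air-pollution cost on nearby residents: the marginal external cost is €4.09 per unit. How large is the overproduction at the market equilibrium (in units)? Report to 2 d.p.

1.02 units

Market equilibrium (private): 38.01 + 1.55q = 141.49 - 2.45q → q_m = 25.8700.
Social marginal cost = private MC + MEC = 42.10 + 1.55q.
Set SMC = demand: 42.10 + 1.55q = 141.49 - 2.45q → q* = 24.8475.
Gap = |25.8700 − 24.8475| = 1.0225.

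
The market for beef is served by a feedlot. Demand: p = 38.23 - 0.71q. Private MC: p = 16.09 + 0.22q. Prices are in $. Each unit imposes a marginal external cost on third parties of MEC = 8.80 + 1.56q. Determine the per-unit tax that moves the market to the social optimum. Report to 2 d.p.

tax = $17.16 per unit

Social marginal cost = private MC + MEC = 24.89 + 1.78q.
Set SMC = demand: 24.89 + 1.78q = 38.23 - 0.71q → q* = 5.3574.
The Pigouvian tax equals MEC at q*: 8.80 + 1.56×5.3574 = 17.1575.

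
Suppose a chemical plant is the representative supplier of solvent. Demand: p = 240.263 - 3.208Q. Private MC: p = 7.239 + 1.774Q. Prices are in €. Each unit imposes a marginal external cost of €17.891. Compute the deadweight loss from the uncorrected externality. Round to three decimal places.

Market equilibrium (private): 7.239 + 1.774Q = 240.263 - 3.208Q → Q_m = 46.7732.
Social marginal cost = private MC + MEC = 25.130 + 1.774Q.
Set SMC = demand: 25.130 + 1.774Q = 240.263 - 3.208Q → Q* = 43.1821.
Between Q* and Q_m the wedge SMC − demand runs linearly from 0 to MEC(Q_m), so the loss is a triangle.
DWL = ½ × 3.5911 × 17.8910 = 32.1242.

DWL = €32.124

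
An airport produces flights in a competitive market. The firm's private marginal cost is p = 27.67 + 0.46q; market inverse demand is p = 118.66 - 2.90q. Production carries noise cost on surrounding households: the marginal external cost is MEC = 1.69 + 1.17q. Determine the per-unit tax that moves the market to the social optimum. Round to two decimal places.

tax = 24.75 per unit

Social marginal cost = private MC + MEC = 29.36 + 1.63q.
Set SMC = demand: 29.36 + 1.63q = 118.66 - 2.90q → q* = 19.7130.
The Pigouvian tax equals MEC at q*: 1.69 + 1.17×19.7130 = 24.7542.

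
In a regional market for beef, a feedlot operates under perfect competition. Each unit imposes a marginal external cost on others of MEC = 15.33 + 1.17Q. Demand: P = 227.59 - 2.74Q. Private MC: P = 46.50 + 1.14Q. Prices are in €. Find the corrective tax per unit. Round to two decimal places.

Social marginal cost = private MC + MEC = 61.83 + 2.31Q.
Set SMC = demand: 61.83 + 2.31Q = 227.59 - 2.74Q → Q* = 32.8238.
The Pigouvian tax equals MEC at Q*: 15.33 + 1.17×32.8238 = 53.7338.

tax = €53.73 per unit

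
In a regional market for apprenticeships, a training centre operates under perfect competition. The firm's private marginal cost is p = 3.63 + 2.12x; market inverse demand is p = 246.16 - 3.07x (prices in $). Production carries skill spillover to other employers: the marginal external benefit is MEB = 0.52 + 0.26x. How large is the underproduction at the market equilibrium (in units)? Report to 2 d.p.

Market equilibrium (private): 3.63 + 2.12x = 246.16 - 3.07x → x_m = 46.7303.
Social marginal cost = private MC − MEB = 3.11 + 1.86x.
Set SMC = demand: 3.11 + 1.86x = 246.16 - 3.07x → x* = 49.3002.
Gap = |46.7303 − 49.3002| = 2.5699.

2.57 units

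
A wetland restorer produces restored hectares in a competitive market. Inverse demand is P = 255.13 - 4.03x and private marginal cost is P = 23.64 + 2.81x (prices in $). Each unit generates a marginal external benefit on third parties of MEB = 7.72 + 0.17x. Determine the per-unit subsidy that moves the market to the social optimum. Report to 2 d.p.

Social marginal cost = private MC − MEB = 15.92 + 2.64x.
Set SMC = demand: 15.92 + 2.64x = 255.13 - 4.03x → x* = 35.8636.
The Pigouvian subsidy equals MEB at x*: 7.72 + 0.17×35.8636 = 13.8168.

subsidy = $13.82 per unit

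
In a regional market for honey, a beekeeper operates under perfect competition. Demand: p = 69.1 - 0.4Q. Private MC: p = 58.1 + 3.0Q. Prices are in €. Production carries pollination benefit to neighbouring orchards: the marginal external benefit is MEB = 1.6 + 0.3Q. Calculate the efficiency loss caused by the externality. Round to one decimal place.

DWL = €1.1

Market equilibrium (private): 58.1 + 3.0Q = 69.1 - 0.4Q → Q_m = 3.2353.
Social marginal cost = private MC − MEB = 56.5 + 2.7Q.
Set SMC = demand: 56.5 + 2.7Q = 69.1 - 0.4Q → Q* = 4.0645.
The welfare-loss triangle has base |Q_m − Q*| and height MEB(Q_m) (the vertical gap between SMC and demand is zero at Q* and MEB at Q_m).
DWL = ½ × 0.8292 × 2.5706 = 1.0658.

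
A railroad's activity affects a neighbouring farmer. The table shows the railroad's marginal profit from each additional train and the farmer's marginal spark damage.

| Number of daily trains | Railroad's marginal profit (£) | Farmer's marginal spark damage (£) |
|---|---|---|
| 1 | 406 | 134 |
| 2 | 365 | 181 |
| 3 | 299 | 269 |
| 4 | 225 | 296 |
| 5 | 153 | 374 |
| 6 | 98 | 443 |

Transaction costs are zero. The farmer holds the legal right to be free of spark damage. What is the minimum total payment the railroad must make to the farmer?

£584

Efficient level: marginal profit ≥ marginal spark damage through level 3, so k* = 3.
With the farmer holding the right, the railroad must at least compensate total damage at k*: 134 + 181 + 269 = 584.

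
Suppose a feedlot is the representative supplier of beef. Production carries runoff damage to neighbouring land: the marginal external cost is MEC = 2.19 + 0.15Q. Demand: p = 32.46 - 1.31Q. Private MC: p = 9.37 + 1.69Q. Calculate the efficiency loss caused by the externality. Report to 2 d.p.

DWL = 1.78

Market equilibrium (private): 9.37 + 1.69Q = 32.46 - 1.31Q → Q_m = 7.6967.
Social marginal cost = private MC + MEC = 11.56 + 1.84Q.
Set SMC = demand: 11.56 + 1.84Q = 32.46 - 1.31Q → Q* = 6.6349.
The welfare-loss triangle has base |Q_m − Q*| and height MEC(Q_m) (the vertical gap between SMC and demand is zero at Q* and MEC at Q_m).
DWL = ½ × 1.0618 × 3.3445 = 1.7756.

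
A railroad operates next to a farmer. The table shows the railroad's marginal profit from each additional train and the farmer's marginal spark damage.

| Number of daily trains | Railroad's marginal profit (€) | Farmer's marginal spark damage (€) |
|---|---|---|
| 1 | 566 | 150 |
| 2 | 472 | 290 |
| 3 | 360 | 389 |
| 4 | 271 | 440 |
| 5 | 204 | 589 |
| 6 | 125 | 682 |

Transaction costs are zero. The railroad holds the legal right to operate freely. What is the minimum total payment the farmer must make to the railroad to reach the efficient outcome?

Left alone the railroad would choose level 6 (marginal profit stays positive).
Efficient level: k* = 2 (marginal profit ≥ marginal spark damage through 2).
The farmer must at least cover the railroad's forgone profit from cutting 6→2: 360 + 271 + 204 + 125 = 960.

€960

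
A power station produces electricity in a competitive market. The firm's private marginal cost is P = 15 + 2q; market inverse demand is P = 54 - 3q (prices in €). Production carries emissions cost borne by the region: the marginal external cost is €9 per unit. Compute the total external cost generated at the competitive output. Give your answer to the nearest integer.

Market equilibrium (private): 15 + 2q = 54 - 3q → q_m = 7.8000.
Total external cost = MEC × q_m = 9 × 7.8000 = 70.2000.

€70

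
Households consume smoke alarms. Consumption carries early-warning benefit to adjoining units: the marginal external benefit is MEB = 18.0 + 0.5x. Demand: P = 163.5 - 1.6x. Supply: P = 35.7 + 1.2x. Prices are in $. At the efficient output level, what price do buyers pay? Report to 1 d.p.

Social marginal benefit = demand + MEB = 181.5 - 1.1x.
Set SMB = MC: 181.5 - 1.1x = 35.7 + 1.2x → x* = 63.3913.
Consumer price on the demand curve at x*: 163.5 − 1.6×63.3913 = 62.0739.

P = $62.1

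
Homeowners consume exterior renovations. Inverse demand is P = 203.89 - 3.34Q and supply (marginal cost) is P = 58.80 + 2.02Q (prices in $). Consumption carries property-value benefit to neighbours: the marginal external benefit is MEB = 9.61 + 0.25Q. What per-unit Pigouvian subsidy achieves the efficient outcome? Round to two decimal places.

subsidy = $17.18 per unit

Social marginal benefit = demand + MEB = 213.50 - 3.09Q.
Set SMB = MC: 213.50 - 3.09Q = 58.80 + 2.02Q → Q* = 30.2740.
The Pigouvian subsidy equals MEB at Q*: 9.61 + 0.25×30.2740 = 17.1785.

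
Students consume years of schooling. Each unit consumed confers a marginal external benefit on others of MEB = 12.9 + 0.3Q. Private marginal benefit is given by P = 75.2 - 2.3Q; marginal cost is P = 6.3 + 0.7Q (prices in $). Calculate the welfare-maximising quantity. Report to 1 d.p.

Q* = 30.3

Social marginal benefit = demand + MEB = 88.1 - 2.0Q.
Set SMB = MC: 88.1 - 2.0Q = 6.3 + 0.7Q → Q* = 30.2963.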